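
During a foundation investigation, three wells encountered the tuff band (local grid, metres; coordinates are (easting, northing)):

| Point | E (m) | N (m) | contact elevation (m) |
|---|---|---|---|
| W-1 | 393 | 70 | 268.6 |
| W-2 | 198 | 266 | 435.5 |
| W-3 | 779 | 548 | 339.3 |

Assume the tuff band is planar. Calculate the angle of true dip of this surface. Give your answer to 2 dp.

Two edge vectors: W-1→W-2 = (-195, 196, 166.9), W-1→W-3 = (386, 478, 70.7).
Normal n = (W-1→W-2) × (W-1→W-3) = (-65921, 78209.9, -168866).
So ∂z/∂E = −n_x/n_z = −0.39037 and ∂z/∂N = −n_y/n_z = 0.46315.
Gradient magnitude |∇z| = √(a² + b²) = √(0.15239 + 0.21451) = 0.60572.
True dip = arctan(0.60572) = 31.20°, dipping toward SE (azimuth ≈ 140°).

31.20°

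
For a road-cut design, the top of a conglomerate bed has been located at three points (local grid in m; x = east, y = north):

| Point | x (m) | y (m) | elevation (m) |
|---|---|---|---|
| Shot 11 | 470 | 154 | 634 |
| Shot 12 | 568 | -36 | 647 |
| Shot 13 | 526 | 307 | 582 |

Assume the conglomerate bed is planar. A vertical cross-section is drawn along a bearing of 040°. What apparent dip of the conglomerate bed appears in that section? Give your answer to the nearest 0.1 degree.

Let the plane be z = a·x + b·y + c.
Shot 12−Shot 11: 98a − 190b = 13;  Shot 13−Shot 11: 56a + 153b = −52.
Solving gives a = −0.30783, b = −0.22720.
Unit vector along 040° is (sin 40°, cos 40°) = (0.6428, 0.7660).
Slope in that direction = a·(0.6428) + b·(0.7660) = −0.37192.
Apparent dip = arctan|0.37192| = 20.4° (true dip is 20.9°, so apparent ≤ true as expected).

20.4°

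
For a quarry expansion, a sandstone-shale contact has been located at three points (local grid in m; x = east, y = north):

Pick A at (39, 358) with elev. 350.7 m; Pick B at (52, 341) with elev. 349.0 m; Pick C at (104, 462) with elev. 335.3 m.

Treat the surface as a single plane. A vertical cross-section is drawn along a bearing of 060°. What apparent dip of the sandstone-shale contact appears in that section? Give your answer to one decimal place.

Let the plane be z = a·x + b·y + c.
Pick B−Pick A: 13a − 17b = −1.7;  Pick C−Pick A: 65a + 104b = −15.4.
Solving gives a = −0.17851, b = −0.03651.
Unit vector along 060° is (sin 60°, cos 60°) = (0.8660, 0.5000).
Slope in that direction = a·(0.8660) + b·(0.5000) = −0.17285.
Apparent dip = arctan|0.17285| = 9.8° (true dip is 10.3°, so apparent ≤ true as expected).

9.8°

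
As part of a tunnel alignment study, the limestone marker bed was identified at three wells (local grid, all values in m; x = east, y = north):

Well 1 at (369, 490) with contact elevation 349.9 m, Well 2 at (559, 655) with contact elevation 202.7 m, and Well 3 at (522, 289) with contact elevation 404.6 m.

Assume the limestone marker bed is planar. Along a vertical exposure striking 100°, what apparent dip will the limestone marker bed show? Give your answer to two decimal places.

Let the plane be z = a·x + b·y + c.
Well 2−Well 1: 190a + 165b = −147.2;  Well 3−Well 1: 153a − 201b = 54.7.
Solving gives a = −0.32414, b = −0.51887.
Unit vector along 100° is (sin 100°, cos 100°) = (0.9848, -0.1736).
Slope in that direction = a·(0.9848) + b·(-0.1736) = −0.22911.
Apparent dip = arctan|0.22911| = 12.90° (true dip is 31.5°, so apparent ≤ true as expected).

12.90°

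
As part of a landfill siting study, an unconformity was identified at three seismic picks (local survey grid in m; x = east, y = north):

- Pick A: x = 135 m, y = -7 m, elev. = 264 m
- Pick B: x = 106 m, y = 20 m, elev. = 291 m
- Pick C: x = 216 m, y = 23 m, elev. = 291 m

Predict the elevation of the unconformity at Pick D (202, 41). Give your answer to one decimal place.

Two edge vectors: Pick A→Pick B = (-29, 27, 27), Pick A→Pick C = (81, 30, 27).
Normal n = (Pick A→Pick B) × (Pick A→Pick C) = (-81, 2970, -3057).
So ∂z/∂x = −n_x/n_z = −0.02650 and ∂z/∂y = −n_y/n_z = 0.97154.
Intercept c from Pick A: 264 + 3.58 + 6.80 = 274.38.
At (202, 41): z = −5.4 + 39.8 + 274.38 = 308.9 m.

308.9 m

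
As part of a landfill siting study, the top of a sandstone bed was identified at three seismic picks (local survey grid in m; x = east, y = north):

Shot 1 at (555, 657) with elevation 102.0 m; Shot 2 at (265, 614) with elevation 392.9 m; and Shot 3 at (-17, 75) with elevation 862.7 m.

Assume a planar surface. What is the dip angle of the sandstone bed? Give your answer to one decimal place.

Let the plane be z = a·x + b·y + c.
Shot 2−Shot 1: −290a − 43b = 290.9;  Shot 3−Shot 1: −572a − 582b = 760.7.
Solving gives a = −0.94736, b = −0.37597.
Gradient magnitude |∇z| = √(a² + b²) = √(0.89749 + 0.14135) = 1.01923.
True dip = arctan(1.01923) = 45.5°, dipping toward ENE (azimuth ≈ 068°).

45.5°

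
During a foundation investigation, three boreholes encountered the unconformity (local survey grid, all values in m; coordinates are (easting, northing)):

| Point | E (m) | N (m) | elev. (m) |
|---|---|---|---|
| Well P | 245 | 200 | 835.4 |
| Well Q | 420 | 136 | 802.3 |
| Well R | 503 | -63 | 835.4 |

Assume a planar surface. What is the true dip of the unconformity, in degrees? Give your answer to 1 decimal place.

22.5°

Two edge vectors: Well P→Well Q = (175, -64, -33.1), Well P→Well R = (258, -263, 0).
Normal n = (Well P→Well Q) × (Well P→Well R) = (-8705.3, -8539.8, -29513).
So ∂z/∂E = −n_x/n_z = −0.29496 and ∂z/∂N = −n_y/n_z = −0.28936.
Gradient magnitude |∇z| = √(a² + b²) = √(0.08700 + 0.08373) = 0.41320.
True dip = arctan(0.41320) = 22.5°, dipping toward NE (azimuth ≈ 046°).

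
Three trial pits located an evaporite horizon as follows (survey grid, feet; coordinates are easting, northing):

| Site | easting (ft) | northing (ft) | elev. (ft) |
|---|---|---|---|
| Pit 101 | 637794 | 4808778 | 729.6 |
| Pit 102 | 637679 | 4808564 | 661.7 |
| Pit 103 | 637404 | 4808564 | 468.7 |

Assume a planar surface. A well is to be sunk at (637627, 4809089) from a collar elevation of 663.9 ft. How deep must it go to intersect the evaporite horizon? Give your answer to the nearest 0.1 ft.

Let the plane be z = a·easting + b·northing + c.
Pit 102−Pit 101: −115a − 214b = −67.9;  Pit 103−Pit 101: −390a − 214b = −260.9.
Solving gives a = 0.701818182, b = −0.059855565.
Then c = 729.6 − a·637794 − b·4808778 = −159053.70.
At (637627, 4809089): z_contact = 447498.22 − 287850.74 − 159053.70 = 593.78 ft.
Depth below ground = 663.9 − 593.78 = 70.1 ft.

70.1 ft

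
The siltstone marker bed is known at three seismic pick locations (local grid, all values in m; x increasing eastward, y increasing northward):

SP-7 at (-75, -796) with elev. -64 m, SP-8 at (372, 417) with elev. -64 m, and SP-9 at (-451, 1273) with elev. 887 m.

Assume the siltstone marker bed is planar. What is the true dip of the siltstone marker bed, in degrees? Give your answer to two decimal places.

Let the plane be z = a·x + b·y + c.
SP-8−SP-7: 447a + 1213b = 0;  SP-9−SP-7: −376a + 2069b = 951.
Solving gives a = −0.83535, b = 0.30783.
Gradient magnitude |∇z| = √(a² + b²) = √(0.69781 + 0.09476) = 0.89027.
True dip = arctan(0.89027) = 41.68°, dipping toward ESE (azimuth ≈ 110°).

41.68°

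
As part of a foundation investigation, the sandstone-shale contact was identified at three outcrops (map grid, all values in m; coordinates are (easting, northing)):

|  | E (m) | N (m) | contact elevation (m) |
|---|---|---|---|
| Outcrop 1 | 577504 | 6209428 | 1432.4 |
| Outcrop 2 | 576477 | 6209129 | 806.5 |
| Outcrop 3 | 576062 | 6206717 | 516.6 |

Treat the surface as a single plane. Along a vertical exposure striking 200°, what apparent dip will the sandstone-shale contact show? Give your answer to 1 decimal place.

12.5°

Two edge vectors: Outcrop 1→Outcrop 2 = (-1027, -299, -625.9), Outcrop 1→Outcrop 3 = (-1442, -2711, -915.8).
Normal n = (Outcrop 1→Outcrop 2) × (Outcrop 1→Outcrop 3) = (-1422990.7, -37978.8, 2353039).
So ∂z/∂E = −n_x/n_z = 0.60475 and ∂z/∂N = −n_y/n_z = 0.01614.
Unit vector along 200° is (sin 200°, cos 200°) = (-0.3420, -0.9397).
Slope in that direction = a·(-0.3420) + b·(-0.9397) = −0.22200.
Apparent dip = arctan|0.22200| = 12.5° (true dip is 31.2°, so apparent ≤ true as expected).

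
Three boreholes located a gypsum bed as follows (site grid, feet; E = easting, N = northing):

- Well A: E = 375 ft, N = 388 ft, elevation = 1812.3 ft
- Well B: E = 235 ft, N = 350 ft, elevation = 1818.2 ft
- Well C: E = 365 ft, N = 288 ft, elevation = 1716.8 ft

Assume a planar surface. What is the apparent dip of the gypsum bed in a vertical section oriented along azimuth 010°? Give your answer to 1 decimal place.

Two edge vectors: Well A→Well B = (-140, -38, 5.9), Well A→Well C = (-10, -100, -95.5).
Normal n = (Well A→Well B) × (Well A→Well C) = (4219, -13429, 13620).
So ∂z/∂E = −n_x/n_z = −0.30977 and ∂z/∂N = −n_y/n_z = 0.98598.
Unit vector along 010° is (sin 10°, cos 10°) = (0.1736, 0.9848).
Slope in that direction = a·(0.1736) + b·(0.9848) = 0.91721.
Apparent dip = arctan|0.91721| = 42.5° (true dip is 45.9°, so apparent ≤ true as expected).

42.5°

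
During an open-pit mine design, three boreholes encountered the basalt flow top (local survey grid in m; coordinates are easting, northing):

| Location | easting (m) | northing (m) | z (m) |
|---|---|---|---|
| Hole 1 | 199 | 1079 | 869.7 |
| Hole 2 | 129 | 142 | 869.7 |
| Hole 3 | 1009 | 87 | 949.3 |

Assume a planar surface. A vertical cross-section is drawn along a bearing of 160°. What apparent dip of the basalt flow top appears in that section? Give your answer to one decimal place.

Let the plane be z = a·easting + b·northing + c.
Hole 2−Hole 1: −70a − 937b = 0;  Hole 3−Hole 1: 810a − 992b = 79.6.
Solving gives a = 0.09003, b = −0.00673.
Unit vector along 160° is (sin 160°, cos 160°) = (0.3420, -0.9397).
Slope in that direction = a·(0.3420) + b·(-0.9397) = 0.03711.
Apparent dip = arctan|0.03711| = 2.1° (true dip is 5.2°, so apparent ≤ true as expected).

2.1°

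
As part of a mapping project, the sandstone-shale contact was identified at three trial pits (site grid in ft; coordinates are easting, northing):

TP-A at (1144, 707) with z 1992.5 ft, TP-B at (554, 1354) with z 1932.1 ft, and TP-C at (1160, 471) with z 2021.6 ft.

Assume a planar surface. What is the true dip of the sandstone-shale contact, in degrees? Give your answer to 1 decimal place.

Two edge vectors: TP-A→TP-B = (-590, 647, -60.4), TP-A→TP-C = (16, -236, 29.1).
Normal n = (TP-A→TP-B) × (TP-A→TP-C) = (4573.3, 16202.6, 128888).
So ∂z/∂easting = −n_x/n_z = −0.03548 and ∂z/∂northing = −n_y/n_z = −0.12571.
Gradient magnitude |∇z| = √(a² + b²) = √(0.00126 + 0.01580) = 0.13062.
True dip = arctan(0.13062) = 7.4°, dipping toward NNE (azimuth ≈ 016°).

7.4°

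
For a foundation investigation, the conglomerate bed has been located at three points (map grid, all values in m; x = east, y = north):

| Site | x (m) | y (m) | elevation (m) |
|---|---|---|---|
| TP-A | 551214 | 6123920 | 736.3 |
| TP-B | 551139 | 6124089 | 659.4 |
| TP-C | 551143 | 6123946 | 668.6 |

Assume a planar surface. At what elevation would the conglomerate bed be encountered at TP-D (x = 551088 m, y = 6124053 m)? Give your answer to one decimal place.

612.9 m

Two edge vectors: TP-A→TP-B = (-75, 169, -76.9), TP-A→TP-C = (-71, 26, -67.7).
Normal n = (TP-A→TP-B) × (TP-A→TP-C) = (-9441.9, 382.4, 10049).
So ∂z/∂x = −n_x/n_z = 0.939586028 and ∂z/∂y = −n_y/n_z = −0.038053538.
Intercept c from TP-A: 736.3 − 517912.97 + 233036.82 = −284139.85.
At (551088, 6124053): z = 517794.6 − 233041.9 − 284139.85 = 612.9 m.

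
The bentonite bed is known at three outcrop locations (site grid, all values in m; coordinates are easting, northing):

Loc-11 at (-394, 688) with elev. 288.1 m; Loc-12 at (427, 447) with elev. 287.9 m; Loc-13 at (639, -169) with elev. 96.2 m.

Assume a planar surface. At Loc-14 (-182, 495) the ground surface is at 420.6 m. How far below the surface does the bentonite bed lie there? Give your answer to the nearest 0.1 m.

Let the plane be z = a·easting + b·northing + c.
Loc-12−Loc-11: 821a − 241b = −0.2;  Loc-13−Loc-11: 1033a − 857b = −191.9.
Solving gives a = 0.10135, b = 0.34608.
Then c = 288.1 − a·-394 − b·688 = 89.93.
At (-182, 495): z_contact = −18.45 + 171.31 + 89.93 = 242.79 m.
Depth below ground = 420.6 − 242.79 = 177.8 m.

177.8 m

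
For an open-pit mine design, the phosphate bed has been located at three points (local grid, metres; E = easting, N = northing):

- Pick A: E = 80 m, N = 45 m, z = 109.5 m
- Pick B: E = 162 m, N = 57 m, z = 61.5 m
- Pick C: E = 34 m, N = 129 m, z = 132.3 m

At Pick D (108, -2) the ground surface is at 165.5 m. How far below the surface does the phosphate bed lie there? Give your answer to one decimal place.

Two edge vectors: Pick A→Pick B = (82, 12, -48), Pick A→Pick C = (-46, 84, 22.8).
Normal n = (Pick A→Pick B) × (Pick A→Pick C) = (4305.6, 338.4, 7440).
So ∂z/∂E = −n_x/n_z = −0.57871 and ∂z/∂N = −n_y/n_z = −0.04548.
Intercept c from Pick A: 109.5 + 46.30 + 2.05 = 157.84.
At (108, -2): z_contact = −62.50 + 0.09 + 157.84 = 95.43 m.
Depth below ground = 165.5 − 95.43 = 70.1 m.

70.1 m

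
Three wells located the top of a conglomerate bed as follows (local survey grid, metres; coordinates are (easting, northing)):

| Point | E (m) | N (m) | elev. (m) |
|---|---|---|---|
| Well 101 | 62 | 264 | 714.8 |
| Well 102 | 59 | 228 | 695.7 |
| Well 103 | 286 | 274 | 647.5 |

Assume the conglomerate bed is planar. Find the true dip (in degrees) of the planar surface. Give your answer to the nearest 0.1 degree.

32.8°

Two edge vectors: Well 101→Well 102 = (-3, -36, -19.1), Well 101→Well 103 = (224, 10, -67.3).
Normal n = (Well 101→Well 102) × (Well 101→Well 103) = (2613.8, -4480.3, 8034).
So ∂z/∂E = −n_x/n_z = −0.32534 and ∂z/∂N = −n_y/n_z = 0.55767.
Gradient magnitude |∇z| = √(a² + b²) = √(0.10585 + 0.31099) = 0.64563.
True dip = arctan(0.64563) = 32.8°, dipping toward SSE (azimuth ≈ 150°).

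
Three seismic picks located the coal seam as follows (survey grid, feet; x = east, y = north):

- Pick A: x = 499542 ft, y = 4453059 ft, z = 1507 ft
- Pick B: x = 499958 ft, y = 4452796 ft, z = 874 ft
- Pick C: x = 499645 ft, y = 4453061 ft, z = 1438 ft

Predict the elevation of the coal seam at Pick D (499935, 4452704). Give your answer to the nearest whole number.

770 ft

Two edge vectors: Pick A→Pick B = (416, -263, -633), Pick A→Pick C = (103, 2, -69).
Normal n = (Pick A→Pick B) × (Pick A→Pick C) = (19413, -36495, 27921).
So ∂z/∂x = −n_x/n_z = −0.69528312 and ∂z/∂y = −n_y/n_z = 1.30708069.
Intercept c from Pick A: 1507 + 347323.12 − 5820507.44 = −5471677.32.
At (499935, 4452704): z = −347596.4 + 5820043.4 − 5471677.32 = 769.7 ft.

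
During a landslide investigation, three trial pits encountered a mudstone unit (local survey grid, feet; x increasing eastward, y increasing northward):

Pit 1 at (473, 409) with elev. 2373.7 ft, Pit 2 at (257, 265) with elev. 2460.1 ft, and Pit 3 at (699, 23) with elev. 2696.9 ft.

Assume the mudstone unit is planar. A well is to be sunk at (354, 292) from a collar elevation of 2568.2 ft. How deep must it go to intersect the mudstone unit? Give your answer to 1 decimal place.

Let the plane be z = a·x + b·y + c.
Pit 2−Pit 1: −216a − 144b = 86.4;  Pit 3−Pit 1: 226a − 386b = 323.2.
Solving gives a = 0.11379, b = −0.77068.
Then c = 2373.7 − a·473 − b·409 = 2635.09.
At (354, 292): z_contact = 40.28 − 225.04 + 2635.09 = 2450.33 ft.
Depth below ground = 2568.2 − 2450.33 = 117.9 ft.

117.9 ft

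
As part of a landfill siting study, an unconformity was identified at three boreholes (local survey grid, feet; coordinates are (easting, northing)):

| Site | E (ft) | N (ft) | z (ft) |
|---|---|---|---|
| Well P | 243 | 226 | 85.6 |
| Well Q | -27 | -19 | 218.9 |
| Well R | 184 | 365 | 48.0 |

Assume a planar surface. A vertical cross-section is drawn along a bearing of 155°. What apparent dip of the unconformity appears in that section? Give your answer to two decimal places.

13.41°

Let the plane be z = a·E + b·N + c.
Well Q−Well P: −270a − 245b = 133.3;  Well R−Well P: −59a + 139b = −37.6.
Solving gives a = −0.17922, b = −0.34657.
Unit vector along 155° is (sin 155°, cos 155°) = (0.4226, -0.9063).
Slope in that direction = a·(0.4226) + b·(-0.9063) = 0.23836.
Apparent dip = arctan|0.23836| = 13.41° (true dip is 21.3°, so apparent ≤ true as expected).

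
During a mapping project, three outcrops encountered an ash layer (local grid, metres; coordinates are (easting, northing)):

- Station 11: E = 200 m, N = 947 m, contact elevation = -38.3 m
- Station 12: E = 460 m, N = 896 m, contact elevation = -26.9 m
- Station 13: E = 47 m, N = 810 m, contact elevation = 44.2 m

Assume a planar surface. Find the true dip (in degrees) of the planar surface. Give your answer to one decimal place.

Two edge vectors: Station 11→Station 12 = (260, -51, 11.4), Station 11→Station 13 = (-153, -137, 82.5).
Normal n = (Station 11→Station 12) × (Station 11→Station 13) = (-2645.7, -23194.2, -43423).
So ∂z/∂E = −n_x/n_z = −0.06093 and ∂z/∂N = −n_y/n_z = −0.53415.
Gradient magnitude |∇z| = √(a² + b²) = √(0.00371 + 0.28531) = 0.53761.
True dip = arctan(0.53761) = 28.3°, dipping toward N (azimuth ≈ 007°).

28.3°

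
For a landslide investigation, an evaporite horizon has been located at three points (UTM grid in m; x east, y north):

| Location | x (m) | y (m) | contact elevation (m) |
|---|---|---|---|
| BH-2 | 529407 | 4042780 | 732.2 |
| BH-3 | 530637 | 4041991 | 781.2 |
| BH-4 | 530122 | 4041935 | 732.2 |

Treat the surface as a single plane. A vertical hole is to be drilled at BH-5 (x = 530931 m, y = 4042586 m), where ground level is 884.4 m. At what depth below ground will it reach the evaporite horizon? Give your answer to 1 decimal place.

Two edge vectors: BH-2→BH-3 = (1230, -789, 49), BH-2→BH-4 = (715, -845, 0).
Normal n = (BH-2→BH-3) × (BH-2→BH-4) = (41405, 35035, -475215).
So ∂z/∂x = −n_x/n_z = 0.087128984 and ∂z/∂y = −n_y/n_z = 0.073724525.
Intercept c from BH-2: 732.2 − 46126.69 − 298052.03 = −343446.53.
At (530931, 4042586): z_contact = 46259.48 + 298037.73 − 343446.53 = 850.68 m.
Depth below ground = 884.4 − 850.68 = 33.7 m.

33.7 m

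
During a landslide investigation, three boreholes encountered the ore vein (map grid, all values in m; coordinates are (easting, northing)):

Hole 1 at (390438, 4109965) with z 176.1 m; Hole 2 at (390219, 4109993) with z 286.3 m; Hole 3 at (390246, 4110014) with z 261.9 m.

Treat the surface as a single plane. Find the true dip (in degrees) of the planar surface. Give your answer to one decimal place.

35.5°

Let the plane be z = a·E + b·N + c.
Hole 2−Hole 1: −219a + 28b = 110.2;  Hole 3−Hole 1: −192a + 49b = 85.8.
Solving gives a = −0.55974, b = −0.44224.
Gradient magnitude |∇z| = √(a² + b²) = √(0.31331 + 0.19558) = 0.71336.
True dip = arctan(0.71336) = 35.5°, dipping toward NE (azimuth ≈ 052°).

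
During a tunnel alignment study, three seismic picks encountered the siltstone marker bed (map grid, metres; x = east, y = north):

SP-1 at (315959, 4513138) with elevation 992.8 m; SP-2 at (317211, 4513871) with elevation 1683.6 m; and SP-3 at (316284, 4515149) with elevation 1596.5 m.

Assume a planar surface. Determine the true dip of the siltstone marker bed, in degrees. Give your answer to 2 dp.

Two edge vectors: SP-1→SP-2 = (1252, 733, 690.8), SP-1→SP-3 = (325, 2011, 603.7).
Normal n = (SP-1→SP-2) × (SP-1→SP-3) = (-946686.7, -531322.4, 2279547).
So ∂z/∂x = −n_x/n_z = 0.41530 and ∂z/∂y = −n_y/n_z = 0.23308.
Gradient magnitude |∇z| = √(a² + b²) = √(0.17247 + 0.05433) = 0.47623.
True dip = arctan(0.47623) = 25.47°, dipping toward WSW (azimuth ≈ 241°).

25.47°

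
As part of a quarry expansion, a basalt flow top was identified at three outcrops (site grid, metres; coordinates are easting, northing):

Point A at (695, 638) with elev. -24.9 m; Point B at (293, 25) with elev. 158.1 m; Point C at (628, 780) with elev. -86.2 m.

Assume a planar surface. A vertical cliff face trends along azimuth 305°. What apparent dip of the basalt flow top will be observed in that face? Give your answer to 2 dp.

17.35°

Two edge vectors: Point A→Point B = (-402, -613, 183), Point A→Point C = (-67, 142, -61.3).
Normal n = (Point A→Point B) × (Point A→Point C) = (11590.9, -36903.6, -98155).
So ∂z/∂easting = −n_x/n_z = 0.11809 and ∂z/∂northing = −n_y/n_z = −0.37597.
Unit vector along 305° is (sin 305°, cos 305°) = (-0.8192, 0.5736).
Slope in that direction = a·(-0.8192) + b·(0.5736) = −0.31238.
Apparent dip = arctan|0.31238| = 17.35° (true dip is 21.5°, so apparent ≤ true as expected).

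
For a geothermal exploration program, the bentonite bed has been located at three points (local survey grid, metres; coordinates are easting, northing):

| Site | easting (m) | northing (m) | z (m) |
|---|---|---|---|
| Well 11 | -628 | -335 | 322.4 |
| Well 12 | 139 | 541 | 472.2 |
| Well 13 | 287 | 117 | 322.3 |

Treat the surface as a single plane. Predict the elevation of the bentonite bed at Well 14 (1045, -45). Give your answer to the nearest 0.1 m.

160.5 m

Let the plane be z = a·easting + b·northing + c.
Well 12−Well 11: 767a + 876b = 149.8;  Well 13−Well 11: 915a + 452b = −0.1.
Solving gives a = −0.149052, b = 0.301510.
Then c = 322.4 − a·-628 − b·-335 = 329.80.
At (1045, -45): z = −155.8 − 13.6 + 329.80 = 160.5 m.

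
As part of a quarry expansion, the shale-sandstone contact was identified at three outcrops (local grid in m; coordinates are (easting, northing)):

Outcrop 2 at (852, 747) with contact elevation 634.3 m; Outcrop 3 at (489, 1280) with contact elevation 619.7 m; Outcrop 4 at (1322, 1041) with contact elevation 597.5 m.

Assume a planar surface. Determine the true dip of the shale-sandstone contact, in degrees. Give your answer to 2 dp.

4.06°

Two edge vectors: Outcrop 2→Outcrop 3 = (-363, 533, -14.6), Outcrop 2→Outcrop 4 = (470, 294, -36.8).
Normal n = (Outcrop 2→Outcrop 3) × (Outcrop 2→Outcrop 4) = (-15322, -20220.4, -357232).
So ∂z/∂E = −n_x/n_z = −0.04289 and ∂z/∂N = −n_y/n_z = −0.05660.
Gradient magnitude |∇z| = √(a² + b²) = √(0.00184 + 0.00320) = 0.07102.
True dip = arctan(0.07102) = 4.06°, dipping toward NE (azimuth ≈ 037°).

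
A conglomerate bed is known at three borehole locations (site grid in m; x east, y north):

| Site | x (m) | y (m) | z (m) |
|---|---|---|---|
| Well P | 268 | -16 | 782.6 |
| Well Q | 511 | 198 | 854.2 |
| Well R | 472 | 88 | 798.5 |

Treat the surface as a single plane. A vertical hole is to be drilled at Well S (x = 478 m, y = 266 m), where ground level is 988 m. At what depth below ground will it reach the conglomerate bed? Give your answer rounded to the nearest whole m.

Let the plane be z = a·x + b·y + c.
Well Q−Well P: 243a + 214b = 71.6;  Well R−Well P: 204a + 104b = 15.9.
Solving gives a = −0.21996, b = 0.58435.
Then c = 782.6 − a·268 − b·-16 = 850.90.
At (478, 266): z_contact = −105.1 + 155.4 + 850.90 = 901.2 m.
Depth below ground = 988 − 901.2 = 87 m.

87 m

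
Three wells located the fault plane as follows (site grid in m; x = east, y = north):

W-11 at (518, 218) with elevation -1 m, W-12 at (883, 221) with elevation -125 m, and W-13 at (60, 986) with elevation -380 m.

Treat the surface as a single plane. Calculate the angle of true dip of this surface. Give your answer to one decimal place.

Two edge vectors: W-11→W-12 = (365, 3, -124), W-11→W-13 = (-458, 768, -379).
Normal n = (W-11→W-12) × (W-11→W-13) = (94095, 195127, 281694).
So ∂z/∂x = −n_x/n_z = −0.33403 and ∂z/∂y = −n_y/n_z = −0.69269.
Gradient magnitude |∇z| = √(a² + b²) = √(0.11158 + 0.47982) = 0.76902.
True dip = arctan(0.76902) = 37.6°, dipping toward NNE (azimuth ≈ 026°).

37.6°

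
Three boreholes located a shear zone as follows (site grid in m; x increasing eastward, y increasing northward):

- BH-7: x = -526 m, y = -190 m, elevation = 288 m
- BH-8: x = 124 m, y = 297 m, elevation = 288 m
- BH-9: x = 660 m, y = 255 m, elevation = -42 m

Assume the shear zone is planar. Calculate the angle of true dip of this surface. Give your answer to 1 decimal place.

42.9°

Two edge vectors: BH-7→BH-8 = (650, 487, 0), BH-7→BH-9 = (1186, 445, -330).
Normal n = (BH-7→BH-8) × (BH-7→BH-9) = (-160710, 214500, -288332).
So ∂z/∂x = −n_x/n_z = −0.55738 and ∂z/∂y = −n_y/n_z = 0.74393.
Gradient magnitude |∇z| = √(a² + b²) = √(0.31067 + 0.55344) = 0.92957.
True dip = arctan(0.92957) = 42.9°, dipping toward SE (azimuth ≈ 143°).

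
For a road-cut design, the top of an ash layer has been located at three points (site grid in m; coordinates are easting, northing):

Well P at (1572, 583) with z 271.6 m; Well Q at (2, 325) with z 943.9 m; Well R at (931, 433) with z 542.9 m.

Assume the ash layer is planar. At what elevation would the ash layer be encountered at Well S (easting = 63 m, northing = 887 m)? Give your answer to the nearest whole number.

957 m

Two edge vectors: Well P→Well Q = (-1570, -258, 672.3), Well P→Well R = (-641, -150, 271.3).
Normal n = (Well P→Well Q) × (Well P→Well R) = (30849.6, -5003.3, 70122).
So ∂z/∂easting = −n_x/n_z = −0.43994 and ∂z/∂northing = −n_y/n_z = 0.07135.
Intercept c from Well P: 271.6 + 691.59 − 41.60 = 921.59.
At (63, 887): z = −27.7 + 63.3 + 921.59 = 957.2 m.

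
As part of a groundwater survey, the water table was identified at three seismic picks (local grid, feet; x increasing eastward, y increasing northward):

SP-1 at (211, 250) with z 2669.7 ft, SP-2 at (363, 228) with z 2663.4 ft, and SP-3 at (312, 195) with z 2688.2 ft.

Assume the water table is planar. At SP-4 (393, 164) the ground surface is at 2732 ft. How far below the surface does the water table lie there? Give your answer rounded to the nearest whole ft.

Two edge vectors: SP-1→SP-2 = (152, -22, -6.3), SP-1→SP-3 = (101, -55, 18.5).
Normal n = (SP-1→SP-2) × (SP-1→SP-3) = (-753.5, -3448.3, -6138).
So ∂z/∂x = −n_x/n_z = −0.12276 and ∂z/∂y = −n_y/n_z = −0.56180.
Intercept c from SP-1: 2669.7 + 25.90 + 140.45 = 2836.05.
At (393, 164): z_contact = −48.2 − 92.1 + 2836.05 = 2695.7 ft.
Depth below ground = 2732 − 2695.7 = 36 ft.

36 ft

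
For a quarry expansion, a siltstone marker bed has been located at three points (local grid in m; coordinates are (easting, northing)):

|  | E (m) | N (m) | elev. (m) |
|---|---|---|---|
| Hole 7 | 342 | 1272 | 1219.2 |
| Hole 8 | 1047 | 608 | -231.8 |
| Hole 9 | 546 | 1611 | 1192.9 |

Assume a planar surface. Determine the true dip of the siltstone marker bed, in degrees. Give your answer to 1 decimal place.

Two edge vectors: Hole 7→Hole 8 = (705, -664, -1451), Hole 7→Hole 9 = (204, 339, -26.3).
Normal n = (Hole 7→Hole 8) × (Hole 7→Hole 9) = (509352.2, -277462.5, 374451).
So ∂z/∂E = −n_x/n_z = −1.36026 and ∂z/∂N = −n_y/n_z = 0.74098.
Gradient magnitude |∇z| = √(a² + b²) = √(1.85032 + 0.54906) = 1.54899.
True dip = arctan(1.54899) = 57.2°, dipping toward ESE (azimuth ≈ 119°).

57.2°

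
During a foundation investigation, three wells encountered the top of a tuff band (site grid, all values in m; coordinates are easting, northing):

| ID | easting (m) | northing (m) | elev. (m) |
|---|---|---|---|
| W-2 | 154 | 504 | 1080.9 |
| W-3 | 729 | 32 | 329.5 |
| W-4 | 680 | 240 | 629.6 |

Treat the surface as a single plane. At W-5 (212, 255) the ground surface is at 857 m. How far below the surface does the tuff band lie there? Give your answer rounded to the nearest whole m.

Two edge vectors: W-2→W-3 = (575, -472, -751.4), W-2→W-4 = (526, -264, -451.3).
Normal n = (W-2→W-3) × (W-2→W-4) = (14644, -135738.9, 96472).
So ∂z/∂easting = −n_x/n_z = −0.15180 and ∂z/∂northing = −n_y/n_z = 1.40703.
Intercept c from W-2: 1080.9 + 23.38 − 709.14 = 395.13.
At (212, 255): z_contact = −32.2 + 358.8 + 395.13 = 721.7 m.
Depth below ground = 857 − 721.7 = 135 m.

135 m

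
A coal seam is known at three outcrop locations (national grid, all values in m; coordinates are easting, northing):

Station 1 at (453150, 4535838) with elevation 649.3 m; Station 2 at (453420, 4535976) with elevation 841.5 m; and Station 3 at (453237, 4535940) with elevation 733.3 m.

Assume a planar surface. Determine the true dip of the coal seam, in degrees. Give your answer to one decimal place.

Two edge vectors: Station 1→Station 2 = (270, 138, 192.2), Station 1→Station 3 = (87, 102, 84).
Normal n = (Station 1→Station 2) × (Station 1→Station 3) = (-8012.4, -5958.6, 15534).
So ∂z/∂easting = −n_x/n_z = 0.51580 and ∂z/∂northing = −n_y/n_z = 0.38358.
Gradient magnitude |∇z| = √(a² + b²) = √(0.26605 + 0.14714) = 0.64279.
True dip = arctan(0.64279) = 32.7°, dipping toward SW (azimuth ≈ 233°).

32.7°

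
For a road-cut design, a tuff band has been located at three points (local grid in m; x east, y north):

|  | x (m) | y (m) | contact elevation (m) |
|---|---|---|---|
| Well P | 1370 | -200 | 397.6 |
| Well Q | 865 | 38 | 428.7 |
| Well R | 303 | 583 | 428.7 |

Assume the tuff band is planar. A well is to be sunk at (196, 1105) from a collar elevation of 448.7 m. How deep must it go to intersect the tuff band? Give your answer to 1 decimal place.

71.7 m

Let the plane be z = a·x + b·y + c.
Well Q−Well P: −505a + 238b = 31.1;  Well R−Well P: −1067a + 783b = 31.1.
Solving gives a = −0.119811, b = −0.123548.
Then c = 397.6 − a·1370 − b·-200 = 537.03.
At (196, 1105): z_contact = −23.48 − 136.52 + 537.03 = 377.03 m.
Depth below ground = 448.7 − 377.03 = 71.7 m.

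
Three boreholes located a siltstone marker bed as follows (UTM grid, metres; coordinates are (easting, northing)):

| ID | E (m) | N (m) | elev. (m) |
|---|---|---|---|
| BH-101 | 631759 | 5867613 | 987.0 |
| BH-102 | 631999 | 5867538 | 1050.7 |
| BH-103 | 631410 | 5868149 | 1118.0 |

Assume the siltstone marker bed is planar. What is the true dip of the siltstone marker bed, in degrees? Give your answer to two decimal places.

34.10°

Two edge vectors: BH-101→BH-102 = (240, -75, 63.7), BH-101→BH-103 = (-349, 536, 131).
Normal n = (BH-101→BH-102) × (BH-101→BH-103) = (-43968.2, -53671.3, 102465).
So ∂z/∂E = −n_x/n_z = 0.42910 and ∂z/∂N = −n_y/n_z = 0.52380.
Gradient magnitude |∇z| = √(a² + b²) = √(0.18413 + 0.27437) = 0.67713.
True dip = arctan(0.67713) = 34.10°, dipping toward SW (azimuth ≈ 219°).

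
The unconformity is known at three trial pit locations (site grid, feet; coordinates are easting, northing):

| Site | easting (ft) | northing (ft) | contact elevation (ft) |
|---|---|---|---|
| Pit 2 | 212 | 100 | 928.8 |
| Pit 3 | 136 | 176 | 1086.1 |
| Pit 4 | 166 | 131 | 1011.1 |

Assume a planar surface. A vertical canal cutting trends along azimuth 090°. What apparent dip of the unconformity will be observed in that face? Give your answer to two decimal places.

50.41°

Let the plane be z = a·easting + b·northing + c.
Pit 3−Pit 2: −76a + 76b = 157.3;  Pit 4−Pit 2: −46a + 31b = 82.3.
Solving gives a = −1.20921, b = 0.86053.
Unit vector along 090° is (sin 90°, cos 90°) = (1.0000, 0.0000).
Slope in that direction = a·(1.0000) + b·(0.0000) = −1.20921.
Apparent dip = arctan|1.20921| = 50.41° (true dip is 56.0°, so apparent ≤ true as expected).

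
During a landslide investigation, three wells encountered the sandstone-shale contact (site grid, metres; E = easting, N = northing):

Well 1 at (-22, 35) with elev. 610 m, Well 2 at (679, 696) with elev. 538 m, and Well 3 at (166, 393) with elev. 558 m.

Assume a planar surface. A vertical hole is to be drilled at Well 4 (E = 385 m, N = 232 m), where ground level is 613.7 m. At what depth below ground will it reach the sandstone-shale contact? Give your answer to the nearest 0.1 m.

11.7 m

Let the plane be z = a·E + b·N + c.
Well 2−Well 1: 701a + 661b = −72;  Well 3−Well 1: 188a + 358b = −52.
Solving gives a = 0.06785, b = −0.18088.
Then c = 610 − a·-22 − b·35 = 617.82.
At (385, 232): z_contact = 26.12 − 41.96 + 617.82 = 601.98 m.
Depth below ground = 613.7 − 601.98 = 11.7 m.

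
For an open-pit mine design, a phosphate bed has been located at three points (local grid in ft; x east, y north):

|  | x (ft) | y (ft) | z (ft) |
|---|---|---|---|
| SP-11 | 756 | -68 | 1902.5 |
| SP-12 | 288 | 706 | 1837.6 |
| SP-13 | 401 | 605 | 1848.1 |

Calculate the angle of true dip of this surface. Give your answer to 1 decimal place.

Two edge vectors: SP-11→SP-12 = (-468, 774, -64.9), SP-11→SP-13 = (-355, 673, -54.4).
Normal n = (SP-11→SP-12) × (SP-11→SP-13) = (1572.1, -2419.7, -40194).
So ∂z/∂x = −n_x/n_z = 0.03911 and ∂z/∂y = −n_y/n_z = −0.06020.
Gradient magnitude |∇z| = √(a² + b²) = √(0.00153 + 0.00362) = 0.07179.
True dip = arctan(0.07179) = 4.1°, dipping toward NNW (azimuth ≈ 327°).

4.1°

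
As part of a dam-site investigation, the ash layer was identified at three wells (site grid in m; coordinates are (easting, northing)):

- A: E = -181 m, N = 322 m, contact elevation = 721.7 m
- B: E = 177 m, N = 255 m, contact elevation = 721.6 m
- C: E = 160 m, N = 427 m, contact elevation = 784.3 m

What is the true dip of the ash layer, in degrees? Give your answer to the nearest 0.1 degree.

20.7°

Let the plane be z = a·E + b·N + c.
B−A: 358a − 67b = −0.1;  C−A: 341a + 105b = 62.6.
Solving gives a = 0.06922, b = 0.37138.
Gradient magnitude |∇z| = √(a² + b²) = √(0.00479 + 0.13792) = 0.37777.
True dip = arctan(0.37777) = 20.7°, dipping toward S (azimuth ≈ 191°).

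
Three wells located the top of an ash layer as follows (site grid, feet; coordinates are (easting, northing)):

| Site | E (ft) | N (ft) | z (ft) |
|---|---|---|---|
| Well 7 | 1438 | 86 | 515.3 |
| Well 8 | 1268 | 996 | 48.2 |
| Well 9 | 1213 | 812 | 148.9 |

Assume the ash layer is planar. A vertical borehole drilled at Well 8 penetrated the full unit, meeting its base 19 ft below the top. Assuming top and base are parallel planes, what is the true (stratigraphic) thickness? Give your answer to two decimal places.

16.78 ft

Two edge vectors: Well 7→Well 8 = (-170, 910, -467.1), Well 7→Well 9 = (-225, 726, -366.4).
Normal n = (Well 7→Well 8) × (Well 7→Well 9) = (5690.6, 42809.5, 81330).
So ∂z/∂E = −n_x/n_z = −0.06997 and ∂z/∂N = −n_y/n_z = −0.52637.
|∇z| = √(a²+b²) = 0.53100, so dip δ = arctan(0.53100) = 27.97°.
True thickness = vertical thickness × cos δ = 19 × cos 27.97° = 16.78 ft.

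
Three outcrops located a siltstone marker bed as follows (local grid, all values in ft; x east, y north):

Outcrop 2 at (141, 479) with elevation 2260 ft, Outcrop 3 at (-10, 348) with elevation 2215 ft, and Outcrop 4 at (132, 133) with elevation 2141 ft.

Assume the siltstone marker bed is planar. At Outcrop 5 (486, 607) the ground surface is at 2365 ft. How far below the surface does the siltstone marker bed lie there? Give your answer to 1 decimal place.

61.1 ft

Two edge vectors: Outcrop 2→Outcrop 3 = (-151, -131, -45), Outcrop 2→Outcrop 4 = (-9, -346, -119).
Normal n = (Outcrop 2→Outcrop 3) × (Outcrop 2→Outcrop 4) = (19, -17564, 51067).
So ∂z/∂x = −n_x/n_z = −0.00037 and ∂z/∂y = −n_y/n_z = 0.34394.
Intercept c from Outcrop 2: 2260 + 0.05 − 164.75 = 2095.31.
At (486, 607): z_contact = −0.18 + 208.77 + 2095.31 = 2303.90 ft.
Depth below ground = 2365 − 2303.90 = 61.1 ft.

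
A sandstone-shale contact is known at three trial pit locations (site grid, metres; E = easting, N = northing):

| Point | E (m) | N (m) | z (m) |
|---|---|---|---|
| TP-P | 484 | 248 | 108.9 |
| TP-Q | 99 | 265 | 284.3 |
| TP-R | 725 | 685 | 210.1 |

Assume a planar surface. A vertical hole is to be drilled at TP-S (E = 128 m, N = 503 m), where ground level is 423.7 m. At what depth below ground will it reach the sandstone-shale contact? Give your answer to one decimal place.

Let the plane be z = a·E + b·N + c.
TP-Q−TP-P: −385a + 17b = 175.4;  TP-R−TP-P: 241a + 437b = 101.2.
Solving gives a = −0.43477, b = 0.47135.
Then c = 108.9 − a·484 − b·248 = 202.43.
At (128, 503): z_contact = −55.65 + 237.09 + 202.43 = 383.87 m.
Depth below ground = 423.7 − 383.87 = 39.8 m.

39.8 m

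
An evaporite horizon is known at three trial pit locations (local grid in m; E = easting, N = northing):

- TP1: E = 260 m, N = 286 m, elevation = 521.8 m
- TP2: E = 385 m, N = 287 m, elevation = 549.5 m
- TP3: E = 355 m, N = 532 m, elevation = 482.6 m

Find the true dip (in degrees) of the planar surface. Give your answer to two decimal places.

18.38°

Let the plane be z = a·E + b·N + c.
TP2−TP1: 125a + 1b = 27.7;  TP3−TP1: 95a + 246b = −39.2.
Solving gives a = 0.22357, b = −0.24569.
Gradient magnitude |∇z| = √(a² + b²) = √(0.04998 + 0.06036) = 0.33218.
True dip = arctan(0.33218) = 18.38°, dipping toward NW (azimuth ≈ 318°).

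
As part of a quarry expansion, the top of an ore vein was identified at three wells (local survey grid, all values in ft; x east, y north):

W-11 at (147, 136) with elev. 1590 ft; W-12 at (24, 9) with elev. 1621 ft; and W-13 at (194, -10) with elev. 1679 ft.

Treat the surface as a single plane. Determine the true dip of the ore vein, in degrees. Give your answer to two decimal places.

30.57°

Let the plane be z = a·x + b·y + c.
W-12−W-11: −123a − 127b = 31;  W-13−W-11: 47a − 146b = 89.
Solving gives a = 0.28324, b = −0.51841.
Gradient magnitude |∇z| = √(a² + b²) = √(0.08022 + 0.26875) = 0.59074.
True dip = arctan(0.59074) = 30.57°, dipping toward NNW (azimuth ≈ 331°).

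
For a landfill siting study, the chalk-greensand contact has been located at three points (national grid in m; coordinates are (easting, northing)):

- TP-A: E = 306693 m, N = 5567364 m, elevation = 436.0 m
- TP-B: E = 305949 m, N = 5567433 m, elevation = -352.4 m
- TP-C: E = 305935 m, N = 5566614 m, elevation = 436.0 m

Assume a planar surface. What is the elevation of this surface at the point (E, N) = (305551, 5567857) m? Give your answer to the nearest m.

-1153 m

Let the plane be z = a·E + b·N + c.
TP-B−TP-A: −744a + 69b = −788.4;  TP-C−TP-A: −758a − 750b = 0.
Solving gives a = 0.96886459, b = −0.97919915.
Then c = 436 − a·306693 − b·5567364 = 5154850.11.
At (305551, 5567857): z = 296037.5 − 5452040.8 + 5154850.11 = -1153.2 m.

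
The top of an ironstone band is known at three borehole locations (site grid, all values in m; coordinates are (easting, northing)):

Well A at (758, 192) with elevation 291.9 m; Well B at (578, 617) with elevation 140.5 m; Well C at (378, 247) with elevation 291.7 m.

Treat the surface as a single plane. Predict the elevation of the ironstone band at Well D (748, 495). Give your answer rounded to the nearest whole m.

Let the plane be z = a·E + b·N + c.
Well B−Well A: −180a + 425b = −151.4;  Well C−Well A: −380a + 55b = −0.2.
Solving gives a = −0.05437, b = −0.37926.
Then c = 291.9 − a·758 − b·192 = 405.93.
At (748, 495): z = −40.7 − 187.7 + 405.93 = 177.5 m.

178 m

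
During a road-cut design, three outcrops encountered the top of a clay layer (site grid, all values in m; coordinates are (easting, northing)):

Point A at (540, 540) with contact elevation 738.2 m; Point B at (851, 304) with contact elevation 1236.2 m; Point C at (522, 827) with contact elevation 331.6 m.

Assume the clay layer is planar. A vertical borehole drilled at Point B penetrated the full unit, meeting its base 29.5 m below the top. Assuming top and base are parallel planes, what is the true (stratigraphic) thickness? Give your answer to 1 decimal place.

16.5 m

Two edge vectors: Point A→Point B = (311, -236, 498), Point A→Point C = (-18, 287, -406.6).
Normal n = (Point A→Point B) × (Point A→Point C) = (-46968.4, 117488.6, 85009).
So ∂z/∂E = −n_x/n_z = 0.55251 and ∂z/∂N = −n_y/n_z = −1.38207.
|∇z| = √(a²+b²) = 1.48842, so dip δ = arctan(1.48842) = 56.10°.
True thickness = vertical thickness × cos δ = 29.5 × cos 56.10° = 16.5 m.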